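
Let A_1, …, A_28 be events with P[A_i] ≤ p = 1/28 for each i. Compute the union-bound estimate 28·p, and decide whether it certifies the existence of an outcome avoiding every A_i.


Union bound: P[∪_{i=1}^{28} A_i] ≤ Σ_i P[A_i] ≤ 28·p = 28·(1/28) = 1.
Numerically: 1 ≈ 1.0000000.
Is 1 < 1? NO.
Since the bound 1 is ≥ 1, the union bound is uninformative here; it does NOT by itself certify existence.

28·p = 1 ≈ 1.0000000; existence NOT certified by the union bound.


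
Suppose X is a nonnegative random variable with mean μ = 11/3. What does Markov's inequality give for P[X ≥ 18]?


μ = E[X] = 11/3, a = 18.
Markov: P[X ≥ 18] ≤ μ/a = (11/3)/18 = 11/54.
Numerically: ≈ 0.2037.
(Since a = 18 > μ = 3.6667, the bound 11/54 is < 1 and informative.)

P[X ≥ 18] ≤ 11/54 ≈ 0.2037.


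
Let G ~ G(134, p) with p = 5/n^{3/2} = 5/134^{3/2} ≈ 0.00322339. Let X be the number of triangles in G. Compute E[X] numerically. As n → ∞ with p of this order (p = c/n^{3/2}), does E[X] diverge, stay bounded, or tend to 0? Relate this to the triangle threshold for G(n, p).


Number of potential triangles: C(134, 3) = 392084.
Each occurs with probability p³ ≈ (0.00322339)³ ≈ 3.34917947e-08.
By linearity: E[X] = C(134, 3)·p³ ≈ 392084 · 3.34917947e-08 ≈ 0.013132.
Since α = 3/2 > 1, p = c/n^{3/2} = o(1/n) is below the triangle threshold p ~ 1/n. Asymptotically E[X] ~ (c³/6)·n^{3(1−α)} = (5³/6)·n^{-1.5} → 0, so by Markov's inequality G has no triangles w.h.p.

E[X] ≈ 0.013132; in regime p = Θ(1/n^{3/2}) E[X] tends to 0 (below the triangle threshold p ~ 1/n).


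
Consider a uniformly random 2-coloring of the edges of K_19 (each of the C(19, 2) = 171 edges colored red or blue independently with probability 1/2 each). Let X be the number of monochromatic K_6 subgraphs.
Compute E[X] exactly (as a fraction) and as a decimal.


Let X = Σ_S X_S over the C(19, 6) = 27132 subsets S of size 6, where X_S = 1 if the K_6 on S is monochromatic.
For a fixed S, the K_6 on S has C(6, 2) = 15 edges. P[all 15 edges red] = (1/2)^15, and likewise for blue, so P[monochromatic] = 2·(1/2)^15 = 2^{1 − 15} = 1/16384.
By linearity of expectation: E[X] = C(19, 6) · 2^{1 − 15} = 27132 · 1/16384 = 6783/4096.
Numerically: E[X] ≈ 1.656.

E[X] = C(19,6)·2^(1−C(6,2)) = 6783/4096 ≈ 1.656.


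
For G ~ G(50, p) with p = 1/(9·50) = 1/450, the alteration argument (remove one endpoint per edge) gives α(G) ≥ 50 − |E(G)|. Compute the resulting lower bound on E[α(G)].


E[|E(G)|] = C(50, 2)·p = 1225 · (1/450) = 49/18.
E[α(G)] ≥ n − E[|E(G)|] = 50 − 49/18 = 851/18.
Numerically: ≈ 47.277778.
(This is only a lower bound; the true E[α(G)] may be larger.)

E[α(G)] ≥ 851/18 ≈ 47.277778.


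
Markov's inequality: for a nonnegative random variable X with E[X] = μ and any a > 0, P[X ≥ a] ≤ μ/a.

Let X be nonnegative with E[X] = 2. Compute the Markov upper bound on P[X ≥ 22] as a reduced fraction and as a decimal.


μ = E[X] = 2, a = 22.
Markov: P[X ≥ 22] ≤ μ/a = (2)/22 = 1/11.
Numerically: ≈ 0.090909.
(Since a = 22 > μ = 2.000000, the bound 1/11 is < 1 and informative.)

P[X ≥ 22] ≤ 1/11 ≈ 0.090909.


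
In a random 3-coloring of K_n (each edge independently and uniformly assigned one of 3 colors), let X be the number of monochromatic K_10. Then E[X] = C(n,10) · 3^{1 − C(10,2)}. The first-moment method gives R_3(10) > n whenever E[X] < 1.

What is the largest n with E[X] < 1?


We need C(n, 10) · 3^{1 − 45} < 1, i.e. C(n, 10) < 3^{45 − 1} = 984770902183611232881.
Check values of n near the boundary:
  n = 572: C(572, 10) = 954640815642161682606; 954640815642161682606 < 984770902183611232881? YES
  n = 573: C(573, 10) = 971597135635805762226; 971597135635805762226 < 984770902183611232881? YES
  n = 574: C(574, 10) = 988824035203816502691; 988824035203816502691 < 984770902183611232881? NO
  n = 575: C(575, 10) = 1006325345561406175305; 1006325345561406175305 < 984770902183611232881? NO
  n = 576: C(576, 10) = 1024104945306307344480; 1024104945306307344480 < 984770902183611232881? NO
The largest n with C(n, 10) < 984770902183611232881 is n = 573 (where E[X] = 35985079097622435638/36472996377170786403 ≈ 0.9866225). Hence R_3(10) > 573, i.e. R_3(10) ≥ 574.

Largest n = 573; hence R_3(10) > 573.


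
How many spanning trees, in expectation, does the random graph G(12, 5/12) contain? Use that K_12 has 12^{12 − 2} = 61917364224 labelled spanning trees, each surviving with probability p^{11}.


K_12 has 12^{12 − 2} = 61917364224 labelled spanning trees.
For each such spanning tree H, let X_H = 1 if all 11 edges of H are present in G. Then P[X_H = 1] = p^{11} = (5/12)^{11} = 48828125/743008370688.
By linearity: E[X] = Σ_H E[X_H] = 61917364224 · p^{11} = 61917364224 · 48828125/743008370688 = 48828125/12.
Numerically: E[X] ≈ 4.07e+06.

E[X] = 61917364224 · (5/12)^{11} = 48828125/12 ≈ 4.07e+06.


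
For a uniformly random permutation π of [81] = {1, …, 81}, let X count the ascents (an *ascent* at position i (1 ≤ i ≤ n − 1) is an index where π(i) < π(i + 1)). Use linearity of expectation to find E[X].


Write X = Σ X_I over i = 1, …, 80, with X_I the indicator of one ascent.
There are 80 indicators.
For each fixed i, the pair (π(i), π(i+1)) is a uniformly random ordered pair of distinct values from {1, …, 81}; by symmetry P[π(i) < π(i+1)] = 1/2.
By linearity: E[X] = 80 · (1/2) = (81 − 1) · (1/2) = 40 ≈ 40.000000.

E[X] = 40 = 40.000000.


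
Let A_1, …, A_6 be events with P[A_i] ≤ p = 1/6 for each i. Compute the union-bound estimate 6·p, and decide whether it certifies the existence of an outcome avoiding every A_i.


Union bound: P[∪_{i=1}^{6} A_i] ≤ Σ_i P[A_i] ≤ 6·p = 6·(1/6) = 1.
Numerically: 1 ≈ 1.000000.
Is 1 < 1? NO.
Since the bound 1 is ≥ 1, the union bound is uninformative here; it does NOT by itself certify existence.

6·p = 1 ≈ 1.000000; existence NOT certified by the union bound.


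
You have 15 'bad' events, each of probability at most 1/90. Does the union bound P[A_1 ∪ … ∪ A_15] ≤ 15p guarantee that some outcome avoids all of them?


Union bound: P[∪_{i=1}^{15} A_i] ≤ Σ_i P[A_i] ≤ 15·p = 15·(1/90) = 1/6.
Numerically: 1/6 ≈ 0.1667.
Is 1/6 < 1? YES.
Since P[∪ A_i] ≤ 1/6 < 1, the complement has P[∩ A_i^c] ≥ 1 − 1/6 = 5/6 > 0, so some outcome avoids every A_i.

15·p = 1/6 ≈ 0.1667; existence CERTIFIED by the union bound.


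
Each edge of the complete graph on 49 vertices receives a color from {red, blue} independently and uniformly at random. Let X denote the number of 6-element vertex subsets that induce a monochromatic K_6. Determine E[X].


Let X = Σ_S X_S over the C(49, 6) = 13983816 subsets S of size 6, where X_S = 1 if the K_6 on S is monochromatic.
For a fixed S, the K_6 on S has C(6, 2) = 15 edges. P[all 15 edges red] = (1/2)^15, and likewise for blue, so P[monochromatic] = 2·(1/2)^15 = 2^{1 − 15} = 1/16384.
Summing: E[X] = C(49, 6) · 2^{1 − 15} = 13983816 · 1/16384 = 1747977/2048.
Numerically: E[X] ≈ 853.5044.

E[X] = C(49,6)·2^(1−C(6,2)) = 1747977/2048 ≈ 853.5044.


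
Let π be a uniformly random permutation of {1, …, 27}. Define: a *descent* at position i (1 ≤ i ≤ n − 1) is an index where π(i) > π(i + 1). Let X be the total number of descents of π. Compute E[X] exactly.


Write X = Σ X_I over i = 1, …, 26, with X_I the indicator of one descent.
There are 26 indicators.
For each fixed i, the pair (π(i), π(i+1)) is a uniformly random ordered pair of distinct values from {1, …, 27}; by symmetry P[π(i) > π(i+1)] = 1/2.
By linearity: E[X] = 26 · (1/2) = (27 − 1) · (1/2) = 13 ≈ 13.0000.

E[X] = 13 = 13.0000.


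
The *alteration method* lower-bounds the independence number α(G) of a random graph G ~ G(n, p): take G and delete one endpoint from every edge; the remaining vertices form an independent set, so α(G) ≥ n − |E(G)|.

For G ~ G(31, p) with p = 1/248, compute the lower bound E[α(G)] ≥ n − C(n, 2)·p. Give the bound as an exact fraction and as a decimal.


E[|E(G)|] = C(31, 2)·p = 465 · (1/248) = 15/8.
E[α(G)] ≥ n − E[|E(G)|] = 31 − 15/8 = 233/8.
Numerically: ≈ 29.125.
(This is only a lower bound; the true E[α(G)] may be larger.)

E[α(G)] ≥ 233/8 ≈ 29.125.


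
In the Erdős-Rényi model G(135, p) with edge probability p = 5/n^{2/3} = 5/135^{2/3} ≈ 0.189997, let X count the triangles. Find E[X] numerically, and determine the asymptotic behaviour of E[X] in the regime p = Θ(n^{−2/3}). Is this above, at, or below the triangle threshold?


Number of potential triangles: C(135, 3) = 400995.
Each occurs with probability p³ ≈ (0.189997)³ ≈ 6.85871056e-03.
By linearity: E[X] = C(135, 3)·p³ ≈ 400995 · 6.85871056e-03 ≈ 2750.308642.
Since α = 2/3 < 1, p = c/n^{2/3} ≫ 1/n is above the triangle threshold p ~ 1/n. Asymptotically E[X] ~ (c³/6)·n^{3(1−α)} = (5³/6)·n^{1} → ∞; triangles are abundant w.h.p.

E[X] ≈ 2750.308642; in regime p = Θ(1/n^{2/3}) E[X] diverges (above the triangle threshold p ~ 1/n).


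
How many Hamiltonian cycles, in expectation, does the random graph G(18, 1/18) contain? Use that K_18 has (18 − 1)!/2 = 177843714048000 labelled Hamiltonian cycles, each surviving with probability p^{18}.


K_18 has (18 − 1)!/2 = 177843714048000 labelled Hamiltonian cycles.
For each such Hamiltonian cycle H, let X_H = 1 if all 18 edges of H are present in G. Then P[X_H = 1] = p^{18} = (1/18)^{18} = 1/39346408075296537575424.
By linearity: E[X] = Σ_H E[X_H] = 177843714048000 · p^{18} = 177843714048000 · 1/39346408075296537575424 = 14889875/3294258113514384.
Numerically: E[X] ≈ 4.51995e-09.

E[X] = 177843714048000 · (1/18)^{18} = 14889875/3294258113514384 ≈ 4.51995e-09.


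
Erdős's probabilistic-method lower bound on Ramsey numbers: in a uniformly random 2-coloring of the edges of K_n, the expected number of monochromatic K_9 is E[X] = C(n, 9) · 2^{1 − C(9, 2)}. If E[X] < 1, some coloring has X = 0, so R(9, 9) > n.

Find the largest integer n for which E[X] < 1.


We need C(n, 9) · 2^{1 − 36} < 1, i.e. C(n, 9) < 2^{36 − 1} = 34359738368.
Check values of n near the boundary:
  n = 62: C(62, 9) = 20286591270; 20286591270 < 34359738368? YES
  n = 63: C(63, 9) = 23667689815; 23667689815 < 34359738368? YES
  n = 64: C(64, 9) = 27540584512; 27540584512 < 34359738368? YES
  n = 65: C(65, 9) = 31966749880; 31966749880 < 34359738368? YES
  n = 66: C(66, 9) = 37014131440; 37014131440 < 34359738368? NO
  n = 67: C(67, 9) = 42757703560; 42757703560 < 34359738368? NO
The largest n with C(n, 9) < 34359738368 is n = 65 (where E[X] = 3995843735/4294967296 ≈ 0.93035). Hence R(9, 9) > 65, i.e. R(9, 9) ≥ 66.

Largest n = 65; hence R(9, 9) > 65.


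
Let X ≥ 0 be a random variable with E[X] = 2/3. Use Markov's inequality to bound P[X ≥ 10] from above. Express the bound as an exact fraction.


μ = E[X] = 2/3, a = 10.
Markov: P[X ≥ 10] ≤ μ/a = (2/3)/10 = 1/15.
Numerically: ≈ 0.0667.
(Since a = 10 > μ = 0.6667, the bound 1/15 is < 1 and informative.)

P[X ≥ 10] ≤ 1/15 ≈ 0.0667.


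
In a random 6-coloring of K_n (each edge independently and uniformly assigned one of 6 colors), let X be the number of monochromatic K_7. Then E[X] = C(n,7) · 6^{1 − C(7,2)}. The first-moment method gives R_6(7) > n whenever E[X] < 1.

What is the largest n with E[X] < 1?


We need C(n, 7) · 6^{1 − 21} < 1, i.e. C(n, 7) < 6^{21 − 1} = 3656158440062976.
Check values of n near the boundary:
  n = 563: C(563, 7) = 3426622515769596; 3426622515769596 < 3656158440062976? YES
  n = 564: C(564, 7) = 3469685994423792; 3469685994423792 < 3656158440062976? YES
  n = 565: C(565, 7) = 3513212521235560; 3513212521235560 < 3656158440062976? YES
  n = 566: C(566, 7) = 3557206237959440; 3557206237959440 < 3656158440062976? YES
  n = 567: C(567, 7) = 3601671315933933; 3601671315933933 < 3656158440062976? YES
  n = 568: C(568, 7) = 3646611956239704; 3646611956239704 < 3656158440062976? YES
  n = 569: C(569, 7) = 3692032389858348; 3692032389858348 < 3656158440062976? NO
The largest n with C(n, 7) < 3656158440062976 is n = 568 (where E[X] = 16882462760369/16926659444736 ≈ 0.997389). Hence R_6(7) > 568, i.e. R_6(7) ≥ 569.

Largest n = 568; hence R_6(7) > 568.


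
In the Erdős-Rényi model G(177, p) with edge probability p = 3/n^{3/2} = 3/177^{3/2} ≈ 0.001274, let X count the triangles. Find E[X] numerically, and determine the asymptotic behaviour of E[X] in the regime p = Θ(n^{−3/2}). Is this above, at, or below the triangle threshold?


Number of potential triangles: C(177, 3) = 908600.
Each occurs with probability p³ ≈ (0.001274)³ ≈ 2.067684e-09.
By linearity: E[X] = C(177, 3)·p³ ≈ 908600 · 2.067684e-09 ≈ 0.0019.
Since α = 3/2 > 1, p = c/n^{3/2} = o(1/n) is below the triangle threshold p ~ 1/n. Asymptotically E[X] ~ (c³/6)·n^{3(1−α)} = (3³/6)·n^{-1.5} → 0, so by Markov's inequality G has no triangles w.h.p.

E[X] ≈ 0.0019; in regime p = Θ(1/n^{3/2}) E[X] tends to 0 (below the triangle threshold p ~ 1/n).


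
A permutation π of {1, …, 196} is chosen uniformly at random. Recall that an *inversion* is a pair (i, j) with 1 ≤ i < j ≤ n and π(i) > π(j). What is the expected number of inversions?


Write X = Σ X_I over the C(196, 2) = 19110 pairs i < j, with X_I the indicator of one inversion.
There are 19110 indicators.
For each fixed pair i < j, the values π(i) and π(j) are two distinct elements of {1, …, 196} in uniformly random order; by symmetry P[π(i) > π(j)] = 1/2.
By linearity: E[X] = 19110 · (1/2) = C(196, 2) · (1/2) = 19110/2 = 9555 ≈ 9555.000000.

E[X] = 9555 = 9555.000000.


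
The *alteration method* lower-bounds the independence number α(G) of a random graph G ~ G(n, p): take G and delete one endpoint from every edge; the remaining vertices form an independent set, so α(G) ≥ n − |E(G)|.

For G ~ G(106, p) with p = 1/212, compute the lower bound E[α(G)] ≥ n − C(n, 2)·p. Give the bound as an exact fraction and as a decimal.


E[|E(G)|] = C(106, 2)·p = 5565 · (1/212) = 105/4.
E[α(G)] ≥ n − E[|E(G)|] = 106 − 105/4 = 319/4.
Numerically: ≈ 79.750.
(This is only a lower bound; the true E[α(G)] may be larger.)

E[α(G)] ≥ 319/4 ≈ 79.750.


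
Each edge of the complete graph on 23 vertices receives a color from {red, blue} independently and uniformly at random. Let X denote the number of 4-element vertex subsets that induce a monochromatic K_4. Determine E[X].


Let X = Σ_S X_S over the C(23, 4) = 8855 subsets S of size 4, where X_S = 1 if the K_4 on S is monochromatic.
For a fixed S, the K_4 on S has C(4, 2) = 6 edges. P[all 6 edges red] = (1/2)^6, and likewise for blue, so P[monochromatic] = 2·(1/2)^6 = 2^{1 − 6} = 1/32.
By linearity: E[X] = C(23, 4) · 2^{1 − 6} = 8855 · 1/32 = 8855/32.
Numerically: E[X] ≈ 276.719.

E[X] = C(23,4)·2^(1−C(4,2)) = 8855/32 ≈ 276.719.


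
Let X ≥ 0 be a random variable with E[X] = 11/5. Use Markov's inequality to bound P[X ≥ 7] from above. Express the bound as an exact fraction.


μ = E[X] = 11/5, a = 7.
Markov: P[X ≥ 7] ≤ μ/a = (11/5)/7 = 11/35.
Numerically: ≈ 0.31429.
(Since a = 7 > μ = 2.20000, the bound 11/35 is < 1 and informative.)

P[X ≥ 7] ≤ 11/35 ≈ 0.31429.


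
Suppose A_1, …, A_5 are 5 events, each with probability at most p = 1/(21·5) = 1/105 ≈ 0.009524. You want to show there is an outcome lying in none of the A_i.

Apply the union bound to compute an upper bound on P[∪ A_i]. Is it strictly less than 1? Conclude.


Union bound: P[∪_{i=1}^{5} A_i] ≤ Σ_i P[A_i] ≤ 5·p = 5·(1/105) = 1/21.
Numerically: 1/21 ≈ 0.047619.
Is 1/21 < 1? YES.
Since P[∪ A_i] ≤ 1/21 < 1, the complement has P[∩ A_i^c] ≥ 1 − 1/21 = 20/21 > 0, so some outcome avoids every A_i.

5·p = 1/21 ≈ 0.047619; existence CERTIFIED by the union bound.


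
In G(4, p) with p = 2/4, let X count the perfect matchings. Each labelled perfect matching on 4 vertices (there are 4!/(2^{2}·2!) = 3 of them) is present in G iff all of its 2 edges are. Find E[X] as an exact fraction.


K_4 has 4!/(2^{2}·2!) = 3 labelled perfect matchings.
For each such perfect matching H, let X_H = 1 if all 2 edges of H are present in G. Then P[X_H = 1] = p^{2} = (1/2)^{2} = 1/4.
Summing the indicators: E[X] = Σ_H E[X_H] = 3 · p^{2} = 3 · 1/4 = 3/4.
Numerically: E[X] ≈ 0.75.

E[X] = 3 · (1/2)^{2} = 3/4 ≈ 0.75.


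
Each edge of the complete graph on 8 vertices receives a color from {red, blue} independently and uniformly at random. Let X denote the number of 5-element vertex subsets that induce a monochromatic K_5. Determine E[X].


Let X = Σ_S X_S over the C(8, 5) = 56 subsets S of size 5, where X_S = 1 if the K_5 on S is monochromatic.
For a fixed S, the K_5 on S has C(5, 2) = 10 edges. P[all 10 edges red] = (1/2)^10, and likewise for blue, so P[monochromatic] = 2·(1/2)^10 = 2^{1 − 10} = 1/512.
By linearity of expectation: E[X] = C(8, 5) · 2^{1 − 10} = 56 · 1/512 = 7/64.
Numerically: E[X] ≈ 0.10938.

E[X] = C(8,5)·2^(1−C(5,2)) = 7/64 ≈ 0.10938.


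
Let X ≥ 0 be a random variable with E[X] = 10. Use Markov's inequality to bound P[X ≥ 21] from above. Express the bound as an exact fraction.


μ = E[X] = 10, a = 21.
Markov: P[X ≥ 21] ≤ μ/a = (10)/21 = 10/21.
Numerically: ≈ 0.476190.
(Since a = 21 > μ = 10.000000, the bound 10/21 is < 1 and informative.)

P[X ≥ 21] ≤ 10/21 ≈ 0.476190.


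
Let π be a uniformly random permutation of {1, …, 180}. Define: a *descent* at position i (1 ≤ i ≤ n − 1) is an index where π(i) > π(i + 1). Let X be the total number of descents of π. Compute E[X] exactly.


Write X = Σ X_I over i = 1, …, 179, with X_I the indicator of one descent.
There are 179 indicators.
For each fixed i, the pair (π(i), π(i+1)) is a uniformly random ordered pair of distinct values from {1, …, 180}; by symmetry P[π(i) > π(i+1)] = 1/2.
By linearity: E[X] = 179 · (1/2) = (180 − 1) · (1/2) = 179/2 ≈ 89.5000.

E[X] = 179/2 = 89.5000.


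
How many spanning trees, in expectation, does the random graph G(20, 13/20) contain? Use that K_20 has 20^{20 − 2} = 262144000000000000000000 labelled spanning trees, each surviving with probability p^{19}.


K_20 has 20^{20 − 2} = 262144000000000000000000 labelled spanning trees.
For each such spanning tree H, let X_H = 1 if all 19 edges of H are present in G. Then P[X_H = 1] = p^{19} = (13/20)^{19} = 1461920290375446110677/5242880000000000000000000.
By linearity: E[X] = Σ_H E[X_H] = 262144000000000000000000 · p^{19} = 262144000000000000000000 · 1461920290375446110677/5242880000000000000000000 = 1461920290375446110677/20.
Numerically: E[X] ≈ 7.3096e+19.

E[X] = 262144000000000000000000 · (13/20)^{19} = 1461920290375446110677/20 ≈ 7.3096e+19.


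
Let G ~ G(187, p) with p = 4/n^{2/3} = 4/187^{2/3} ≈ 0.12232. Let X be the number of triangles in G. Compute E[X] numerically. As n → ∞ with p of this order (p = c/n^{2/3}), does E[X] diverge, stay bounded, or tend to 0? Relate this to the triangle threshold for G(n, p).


Number of potential triangles: C(187, 3) = 1072445.
Each occurs with probability p³ ≈ (0.12232)³ ≈ 1.8301925e-03.
By linearity: E[X] = C(187, 3)·p³ ≈ 1072445 · 1.8301925e-03 ≈ 1962.78075.
Since α = 2/3 < 1, p = c/n^{2/3} ≫ 1/n is above the triangle threshold p ~ 1/n. Asymptotically E[X] ~ (c³/6)·n^{3(1−α)} = (4³/6)·n^{1} → ∞; triangles are abundant w.h.p.

E[X] ≈ 1962.78075; in regime p = Θ(1/n^{2/3}) E[X] diverges (above the triangle threshold p ~ 1/n).


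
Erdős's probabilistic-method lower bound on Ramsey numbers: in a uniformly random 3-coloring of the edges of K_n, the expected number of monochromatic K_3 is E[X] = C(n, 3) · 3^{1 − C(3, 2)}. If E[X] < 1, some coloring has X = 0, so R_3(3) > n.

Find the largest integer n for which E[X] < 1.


We need C(n, 3) · 3^{1 − 3} < 1, i.e. C(n, 3) < 3^{3 − 1} = 9.
Check values of n near the boundary:
  n = 3: C(3, 3) = 1; 1 < 9? YES
  n = 4: C(4, 3) = 4; 4 < 9? YES
  n = 5: C(5, 3) = 10; 10 < 9? NO
  n = 6: C(6, 3) = 20; 20 < 9? NO
  n = 7: C(7, 3) = 35; 35 < 9? NO
The largest n with C(n, 3) < 9 is n = 4 (where E[X] = 4/9 ≈ 0.4444444). Hence R_3(3) > 4, i.e. R_3(3) ≥ 5.

Largest n = 4; hence R_3(3) > 4.


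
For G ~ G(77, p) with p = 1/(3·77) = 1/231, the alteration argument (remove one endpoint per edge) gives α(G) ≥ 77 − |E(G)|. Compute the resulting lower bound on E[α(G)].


E[|E(G)|] = C(77, 2)·p = 2926 · (1/231) = 38/3.
E[α(G)] ≥ n − E[|E(G)|] = 77 − 38/3 = 193/3.
Numerically: ≈ 64.3333.
(This is only a lower bound; the true E[α(G)] may be larger.)

E[α(G)] ≥ 193/3 ≈ 64.3333.


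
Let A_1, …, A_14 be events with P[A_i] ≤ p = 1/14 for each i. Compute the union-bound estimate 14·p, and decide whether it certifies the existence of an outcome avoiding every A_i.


Union bound: P[∪_{i=1}^{14} A_i] ≤ Σ_i P[A_i] ≤ 14·p = 14·(1/14) = 1.
Numerically: 1 ≈ 1.000000.
Is 1 < 1? NO.
Since the bound 1 is ≥ 1, the union bound is uninformative here; it does NOT by itself certify existence.

14·p = 1 ≈ 1.000000; existence NOT certified by the union bound.


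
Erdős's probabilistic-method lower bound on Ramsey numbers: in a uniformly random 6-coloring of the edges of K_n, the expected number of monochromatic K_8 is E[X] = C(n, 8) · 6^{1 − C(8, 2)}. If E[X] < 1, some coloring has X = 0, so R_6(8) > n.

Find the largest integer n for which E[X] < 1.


We need C(n, 8) · 6^{1 − 28} < 1, i.e. C(n, 8) < 6^{28 − 1} = 1023490369077469249536.
Check values of n near the boundary:
  n = 1594: C(1594, 8) = 1015652773590544255167; 1015652773590544255167 < 1023490369077469249536? YES
  n = 1595: C(1595, 8) = 1020772636343363633895; 1020772636343363633895 < 1023490369077469249536? YES
  n = 1596: C(1596, 8) = 1025915067760710553965; 1025915067760710553965 < 1023490369077469249536? NO
  n = 1597: C(1597, 8) = 1031080153060953275445; 1031080153060953275445 < 1023490369077469249536? NO
  n = 1598: C(1598, 8) = 1036267977730442348529; 1036267977730442348529 < 1023490369077469249536? NO
The largest n with C(n, 8) < 1023490369077469249536 is n = 1595 (where E[X] = 113419181815929292655/113721152119718805504 ≈ 0.99734). Hence R_6(8) > 1595, i.e. R_6(8) ≥ 1596.

Largest n = 1595; hence R_6(8) > 1595.


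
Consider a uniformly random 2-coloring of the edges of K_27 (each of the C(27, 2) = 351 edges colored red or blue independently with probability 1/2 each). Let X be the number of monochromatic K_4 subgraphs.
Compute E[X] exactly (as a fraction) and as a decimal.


Let X = Σ_S X_S over the C(27, 4) = 17550 subsets S of size 4, where X_S = 1 if the K_4 on S is monochromatic.
For a fixed S, the K_4 on S has C(4, 2) = 6 edges. P[all 6 edges red] = (1/2)^6, and likewise for blue, so P[monochromatic] = 2·(1/2)^6 = 2^{1 − 6} = 1/32.
Summing: E[X] = C(27, 4) · 2^{1 − 6} = 17550 · 1/32 = 8775/16.
Numerically: E[X] ≈ 548.43750.

E[X] = C(27,4)·2^(1−C(4,2)) = 8775/16 ≈ 548.43750.


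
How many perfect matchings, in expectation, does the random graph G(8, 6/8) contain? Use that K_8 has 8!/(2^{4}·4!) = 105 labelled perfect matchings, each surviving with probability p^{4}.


K_8 has 8!/(2^{4}·4!) = 105 labelled perfect matchings.
For each such perfect matching H, let X_H = 1 if all 4 edges of H are present in G. Then P[X_H = 1] = p^{4} = (3/4)^{4} = 81/256.
Summing the indicators: E[X] = Σ_H E[X_H] = 105 · p^{4} = 105 · 81/256 = 8505/256.
Numerically: E[X] ≈ 33.2227.

E[X] = 105 · (3/4)^{4} = 8505/256 ≈ 33.2227.


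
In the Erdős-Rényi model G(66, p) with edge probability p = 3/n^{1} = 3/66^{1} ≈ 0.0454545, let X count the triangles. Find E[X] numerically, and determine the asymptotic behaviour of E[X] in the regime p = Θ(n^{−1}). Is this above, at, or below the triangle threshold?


Number of potential triangles: C(66, 3) = 45760.
Each occurs with probability p³ ≈ (0.0454545)³ ≈ 9.39143501e-05.
By linearity: E[X] = C(66, 3)·p³ ≈ 45760 · 9.39143501e-05 ≈ 4.297521.
Here α = 1, so p = 3/n is exactly at the triangle threshold p ~ 1/n. Asymptotically E[X] → c³/6 = 3³/6 = 9/2 ≈ 4.500000, a bounded constant. In this regime the triangle count is asymptotically Poisson(c³/6).

E[X] ≈ 4.297521; in regime p = Θ(1/n^{1}) E[X] stays bounded (at the triangle threshold p ~ 1/n).


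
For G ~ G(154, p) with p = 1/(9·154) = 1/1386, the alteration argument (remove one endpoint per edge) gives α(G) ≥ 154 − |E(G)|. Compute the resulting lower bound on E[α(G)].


E[|E(G)|] = C(154, 2)·p = 11781 · (1/1386) = 17/2.
E[α(G)] ≥ n − E[|E(G)|] = 154 − 17/2 = 291/2.
Numerically: ≈ 145.50000.
(This is only a lower bound; the true E[α(G)] may be larger.)

E[α(G)] ≥ 291/2 ≈ 145.50000.


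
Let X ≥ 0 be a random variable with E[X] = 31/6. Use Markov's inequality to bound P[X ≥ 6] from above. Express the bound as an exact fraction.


μ = E[X] = 31/6, a = 6.
Markov: P[X ≥ 6] ≤ μ/a = (31/6)/6 = 31/36.
Numerically: ≈ 0.861.
(Since a = 6 > μ = 5.167, the bound 31/36 is < 1 and informative.)

P[X ≥ 6] ≤ 31/36 ≈ 0.861.


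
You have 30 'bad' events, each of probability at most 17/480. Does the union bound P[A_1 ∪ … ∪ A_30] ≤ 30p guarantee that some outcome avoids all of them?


Union bound: P[∪_{i=1}^{30} A_i] ≤ Σ_i P[A_i] ≤ 30·p = 30·(17/480) = 17/16.
Numerically: 17/16 ≈ 1.0625000.
Is 17/16 < 1? NO.
Since the bound 17/16 is ≥ 1, the union bound is uninformative here; it does NOT by itself certify existence.

30·p = 17/16 ≈ 1.0625000; existence NOT certified by the union bound.


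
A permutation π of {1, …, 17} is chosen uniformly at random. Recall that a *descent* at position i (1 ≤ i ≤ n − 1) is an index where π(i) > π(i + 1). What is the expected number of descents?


Write X = Σ X_I over i = 1, …, 16, with X_I the indicator of one descent.
There are 16 indicators.
For each fixed i, the pair (π(i), π(i+1)) is a uniformly random ordered pair of distinct values from {1, …, 17}; by symmetry P[π(i) > π(i+1)] = 1/2.
By linearity: E[X] = 16 · (1/2) = (17 − 1) · (1/2) = 8 ≈ 8.000000.

E[X] = 8 = 8.000000.


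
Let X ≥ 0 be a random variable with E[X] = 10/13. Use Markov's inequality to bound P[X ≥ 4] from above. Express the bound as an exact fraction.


μ = E[X] = 10/13, a = 4.
Markov: P[X ≥ 4] ≤ μ/a = (10/13)/4 = 5/26.
Numerically: ≈ 0.192.
(Since a = 4 > μ = 0.769, the bound 5/26 is < 1 and informative.)

P[X ≥ 4] ≤ 5/26 ≈ 0.192.


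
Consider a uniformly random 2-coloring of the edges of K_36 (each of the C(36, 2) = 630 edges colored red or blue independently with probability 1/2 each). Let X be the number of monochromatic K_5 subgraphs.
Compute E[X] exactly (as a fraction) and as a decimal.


Let X = Σ_S X_S over the C(36, 5) = 376992 subsets S of size 5, where X_S = 1 if the K_5 on S is monochromatic.
For a fixed S, the K_5 on S has C(5, 2) = 10 edges. P[all 10 edges red] = (1/2)^10, and likewise for blue, so P[monochromatic] = 2·(1/2)^10 = 2^{1 − 10} = 1/512.
By linearity: E[X] = C(36, 5) · 2^{1 − 10} = 376992 · 1/512 = 11781/16.
Numerically: E[X] ≈ 736.312500.

E[X] = C(36,5)·2^(1−C(5,2)) = 11781/16 ≈ 736.312500.


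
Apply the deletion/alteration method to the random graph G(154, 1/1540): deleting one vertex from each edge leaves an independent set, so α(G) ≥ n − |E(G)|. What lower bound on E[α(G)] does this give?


E[|E(G)|] = C(154, 2)·p = 11781 · (1/1540) = 153/20.
E[α(G)] ≥ n − E[|E(G)|] = 154 − 153/20 = 2927/20.
Numerically: ≈ 146.3500.
(This is only a lower bound; the true E[α(G)] may be larger.)

E[α(G)] ≥ 2927/20 ≈ 146.3500.


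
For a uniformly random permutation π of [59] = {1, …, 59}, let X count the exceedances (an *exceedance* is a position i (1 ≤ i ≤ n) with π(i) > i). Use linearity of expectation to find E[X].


Write X = Σ_{i=1}^{59} X_i, where X_i = 1_{π(i) > i}.
For each fixed i, π(i) is uniform over {1, …, 59} (marginal of a uniform permutation), so P[π(i) > i] = (n − i)/n. Summing: Σ_{i=1}^{59} (n − i)/n = (0 + 1 + … + 58)/59 = 59(59 − 1)/(2·59) = (59 − 1)/2.
Hence E[X] = Σ_{i=1}^{59} (59 − i)/59 = 29 ≈ 29.0000.

E[X] = 29 = 29.0000.


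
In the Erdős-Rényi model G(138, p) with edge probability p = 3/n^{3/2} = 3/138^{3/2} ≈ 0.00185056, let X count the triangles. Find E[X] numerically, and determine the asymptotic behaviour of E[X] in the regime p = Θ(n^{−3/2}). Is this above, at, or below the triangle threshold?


Number of potential triangles: C(138, 3) = 428536.
Each occurs with probability p³ ≈ (0.00185056)³ ≈ 6.33735266e-09.
By linearity: E[X] = C(138, 3)·p³ ≈ 428536 · 6.33735266e-09 ≈ 0.002716.
Since α = 3/2 > 1, p = c/n^{3/2} = o(1/n) is below the triangle threshold p ~ 1/n. Asymptotically E[X] ~ (c³/6)·n^{3(1−α)} = (3³/6)·n^{-1.5} → 0, so by Markov's inequality G has no triangles w.h.p.

E[X] ≈ 0.002716; in regime p = Θ(1/n^{3/2}) E[X] tends to 0 (below the triangle threshold p ~ 1/n).


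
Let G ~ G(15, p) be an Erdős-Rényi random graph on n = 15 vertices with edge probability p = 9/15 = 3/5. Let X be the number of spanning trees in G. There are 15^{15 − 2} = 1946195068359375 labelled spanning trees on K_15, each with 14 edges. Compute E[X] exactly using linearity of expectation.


K_15 has 15^{15 − 2} = 1946195068359375 labelled spanning trees.
For each such spanning tree H, let X_H = 1 if all 14 edges of H are present in G. Then P[X_H = 1] = p^{14} = (3/5)^{14} = 4782969/6103515625.
Summing the indicators: E[X] = Σ_H E[X_H] = 1946195068359375 · p^{14} = 1946195068359375 · 4782969/6103515625 = 7625597484987/5.
Numerically: E[X] ≈ 1.52512e+12.

E[X] = 1946195068359375 · (3/5)^{14} = 7625597484987/5 ≈ 1.52512e+12.


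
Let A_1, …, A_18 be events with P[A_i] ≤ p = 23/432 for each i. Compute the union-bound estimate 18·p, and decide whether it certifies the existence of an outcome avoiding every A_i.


Union bound: P[∪_{i=1}^{18} A_i] ≤ Σ_i P[A_i] ≤ 18·p = 18·(23/432) = 23/24.
Numerically: 23/24 ≈ 0.958333.
Is 23/24 < 1? YES.
Since P[∪ A_i] ≤ 23/24 < 1, the complement has P[∩ A_i^c] ≥ 1 − 23/24 = 1/24 > 0, so some outcome avoids every A_i.

18·p = 23/24 ≈ 0.958333; existence CERTIFIED by the union bound.


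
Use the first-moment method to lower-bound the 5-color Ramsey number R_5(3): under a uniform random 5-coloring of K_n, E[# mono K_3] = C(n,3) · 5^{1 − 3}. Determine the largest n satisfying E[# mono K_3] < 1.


We need C(n, 3) · 5^{1 − 3} < 1, i.e. C(n, 3) < 5^{3 − 1} = 25.
Check values of n near the boundary:
  n = 4: C(4, 3) = 4; 4 < 25? YES
  n = 5: C(5, 3) = 10; 10 < 25? YES
  n = 6: C(6, 3) = 20; 20 < 25? YES
  n = 7: C(7, 3) = 35; 35 < 25? NO
The largest n with C(n, 3) < 25 is n = 6 (where E[X] = 4/5 ≈ 0.8000000). Hence R_5(3) > 6, i.e. R_5(3) ≥ 7.

Largest n = 6; hence R_5(3) > 6.


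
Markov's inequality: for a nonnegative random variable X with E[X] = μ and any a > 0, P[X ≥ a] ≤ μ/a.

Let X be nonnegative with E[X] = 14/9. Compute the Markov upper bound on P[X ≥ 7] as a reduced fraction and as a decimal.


μ = E[X] = 14/9, a = 7.
Markov: P[X ≥ 7] ≤ μ/a = (14/9)/7 = 2/9.
Numerically: ≈ 0.222222.
(Since a = 7 > μ = 1.555556, the bound 2/9 is < 1 and informative.)

P[X ≥ 7] ≤ 2/9 ≈ 0.222222.


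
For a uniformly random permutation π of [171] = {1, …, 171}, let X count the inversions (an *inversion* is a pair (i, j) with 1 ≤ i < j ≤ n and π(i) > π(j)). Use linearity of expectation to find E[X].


Write X = Σ X_I over the C(171, 2) = 14535 pairs i < j, with X_I the indicator of one inversion.
There are 14535 indicators.
For each fixed pair i < j, the values π(i) and π(j) are two distinct elements of {1, …, 171} in uniformly random order; by symmetry P[π(i) > π(j)] = 1/2.
By linearity: E[X] = 14535 · (1/2) = C(171, 2) · (1/2) = 14535/2 = 14535/2 ≈ 7267.50000.

E[X] = 14535/2 = 7267.50000.


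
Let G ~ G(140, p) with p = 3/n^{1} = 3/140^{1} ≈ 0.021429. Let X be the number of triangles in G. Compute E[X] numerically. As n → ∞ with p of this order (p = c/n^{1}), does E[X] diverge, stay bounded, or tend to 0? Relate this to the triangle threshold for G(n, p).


Number of potential triangles: C(140, 3) = 447580.
Each occurs with probability p³ ≈ (0.021429)³ ≈ 9.8396501e-06.
By linearity: E[X] = C(140, 3)·p³ ≈ 447580 · 9.8396501e-06 ≈ 4.40403.
Here α = 1, so p = 3/n is exactly at the triangle threshold p ~ 1/n. Asymptotically E[X] → c³/6 = 3³/6 = 9/2 ≈ 4.50000, a bounded constant. In this regime the triangle count is asymptotically Poisson(c³/6).

E[X] ≈ 4.40403; in regime p = Θ(1/n^{1}) E[X] stays bounded (at the triangle threshold p ~ 1/n).


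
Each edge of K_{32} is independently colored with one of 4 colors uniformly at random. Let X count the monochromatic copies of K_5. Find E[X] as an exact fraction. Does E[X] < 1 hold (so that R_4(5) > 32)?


E[X] = C(32, 5) · 4^{1 − 10} = 201376 · 4^{−9} = 201376/262144.
As a reduced fraction: E[X] = 6293/8192 ≈ 0.768.
Is E[X] < 1? YES.
Since E[X] < 1, there exists a 4-coloring of K_{32} with no monochromatic K_5; hence R_4(5) > 32.

E[X] = 6293/8192 ≈ 0.768; E[X] < 1, so R_4(5) > 32.


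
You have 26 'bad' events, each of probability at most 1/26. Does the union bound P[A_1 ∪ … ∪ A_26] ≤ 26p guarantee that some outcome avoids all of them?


Union bound: P[∪_{i=1}^{26} A_i] ≤ Σ_i P[A_i] ≤ 26·p = 26·(1/26) = 1.
Numerically: 1 ≈ 1.000.
Is 1 < 1? NO.
Since the bound 1 is ≥ 1, the union bound is uninformative here; it does NOT by itself certify existence.

26·p = 1 ≈ 1.000; existence NOT certified by the union bound.


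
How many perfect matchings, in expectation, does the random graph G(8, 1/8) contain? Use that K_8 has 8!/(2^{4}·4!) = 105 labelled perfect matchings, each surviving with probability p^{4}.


K_8 has 8!/(2^{4}·4!) = 105 labelled perfect matchings.
For each such perfect matching H, let X_H = 1 if all 4 edges of H are present in G. Then P[X_H = 1] = p^{4} = (1/8)^{4} = 1/4096.
By linearity of expectation: E[X] = Σ_H E[X_H] = 105 · p^{4} = 105 · 1/4096 = 105/4096.
Numerically: E[X] ≈ 0.02563.

E[X] = 105 · (1/8)^{4} = 105/4096 ≈ 0.02563.


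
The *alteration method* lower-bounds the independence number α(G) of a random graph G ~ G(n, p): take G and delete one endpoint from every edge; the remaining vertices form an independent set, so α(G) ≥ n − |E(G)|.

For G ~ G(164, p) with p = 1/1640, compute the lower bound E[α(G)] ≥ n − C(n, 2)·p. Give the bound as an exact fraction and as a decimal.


E[|E(G)|] = C(164, 2)·p = 13366 · (1/1640) = 163/20.
E[α(G)] ≥ n − E[|E(G)|] = 164 − 163/20 = 3117/20.
Numerically: ≈ 155.85000.
(This is only a lower bound; the true E[α(G)] may be larger.)

E[α(G)] ≥ 3117/20 ≈ 155.85000.


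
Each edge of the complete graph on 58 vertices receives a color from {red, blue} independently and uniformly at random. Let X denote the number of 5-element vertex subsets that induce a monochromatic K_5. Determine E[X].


Let X = Σ_S X_S over the C(58, 5) = 4582116 subsets S of size 5, where X_S = 1 if the K_5 on S is monochromatic.
For a fixed S, the K_5 on S has C(5, 2) = 10 edges. P[all 10 edges red] = (1/2)^10, and likewise for blue, so P[monochromatic] = 2·(1/2)^10 = 2^{1 − 10} = 1/512.
By linearity: E[X] = C(58, 5) · 2^{1 − 10} = 4582116 · 1/512 = 1145529/128.
Numerically: E[X] ≈ 8949.4453.

E[X] = C(58,5)·2^(1−C(5,2)) = 1145529/128 ≈ 8949.4453.


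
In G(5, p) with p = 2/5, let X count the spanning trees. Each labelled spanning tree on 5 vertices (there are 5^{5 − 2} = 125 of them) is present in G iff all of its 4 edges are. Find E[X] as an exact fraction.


K_5 has 5^{5 − 2} = 125 labelled spanning trees.
For each such spanning tree H, let X_H = 1 if all 4 edges of H are present in G. Then P[X_H = 1] = p^{4} = (2/5)^{4} = 16/625.
Summing the indicators: E[X] = Σ_H E[X_H] = 125 · p^{4} = 125 · 16/625 = 16/5.
Numerically: E[X] ≈ 3.2.

E[X] = 125 · (2/5)^{4} = 16/5 ≈ 3.2.


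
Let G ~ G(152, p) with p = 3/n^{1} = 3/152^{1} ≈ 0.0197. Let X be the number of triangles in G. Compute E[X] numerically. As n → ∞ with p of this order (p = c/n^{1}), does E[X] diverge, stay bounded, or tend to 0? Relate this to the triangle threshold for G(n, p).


Number of potential triangles: C(152, 3) = 573800.
Each occurs with probability p³ ≈ (0.0197)³ ≈ 7.68835e-06.
By linearity: E[X] = C(152, 3)·p³ ≈ 573800 · 7.68835e-06 ≈ 4.412.
Here α = 1, so p = 3/n is exactly at the triangle threshold p ~ 1/n. Asymptotically E[X] → c³/6 = 3³/6 = 9/2 ≈ 4.500, a bounded constant. In this regime the triangle count is asymptotically Poisson(c³/6).

E[X] ≈ 4.412; in regime p = Θ(1/n^{1}) E[X] stays bounded (at the triangle threshold p ~ 1/n).


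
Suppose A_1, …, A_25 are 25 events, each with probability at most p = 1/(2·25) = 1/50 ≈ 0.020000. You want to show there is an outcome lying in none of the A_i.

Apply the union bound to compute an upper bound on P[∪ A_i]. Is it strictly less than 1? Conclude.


Union bound: P[∪_{i=1}^{25} A_i] ≤ Σ_i P[A_i] ≤ 25·p = 25·(1/50) = 1/2.
Numerically: 1/2 ≈ 0.500000.
Is 1/2 < 1? YES.
Since P[∪ A_i] ≤ 1/2 < 1, the complement has P[∩ A_i^c] ≥ 1 − 1/2 = 1/2 > 0, so some outcome avoids every A_i.

25·p = 1/2 ≈ 0.500000; existence CERTIFIED by the union bound.


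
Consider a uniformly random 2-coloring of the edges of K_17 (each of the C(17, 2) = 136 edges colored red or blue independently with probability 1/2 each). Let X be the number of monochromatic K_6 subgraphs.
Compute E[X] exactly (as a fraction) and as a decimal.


Let X = Σ_S X_S over the C(17, 6) = 12376 subsets S of size 6, where X_S = 1 if the K_6 on S is monochromatic.
For a fixed S, the K_6 on S has C(6, 2) = 15 edges. P[all 15 edges red] = (1/2)^15, and likewise for blue, so P[monochromatic] = 2·(1/2)^15 = 2^{1 − 15} = 1/16384.
By linearity of expectation: E[X] = C(17, 6) · 2^{1 − 15} = 12376 · 1/16384 = 1547/2048.
Numerically: E[X] ≈ 0.755371.

E[X] = C(17,6)·2^(1−C(6,2)) = 1547/2048 ≈ 0.755371.


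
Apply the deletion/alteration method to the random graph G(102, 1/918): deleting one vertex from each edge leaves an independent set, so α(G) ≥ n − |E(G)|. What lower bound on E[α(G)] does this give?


E[|E(G)|] = C(102, 2)·p = 5151 · (1/918) = 101/18.
E[α(G)] ≥ n − E[|E(G)|] = 102 − 101/18 = 1735/18.
Numerically: ≈ 96.388889.
(This is only a lower bound; the true E[α(G)] may be larger.)

E[α(G)] ≥ 1735/18 ≈ 96.388889.


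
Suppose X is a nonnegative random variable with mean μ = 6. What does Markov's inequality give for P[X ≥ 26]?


μ = E[X] = 6, a = 26.
Markov: P[X ≥ 26] ≤ μ/a = (6)/26 = 3/13.
Numerically: ≈ 0.230769.
(Since a = 26 > μ = 6.000000, the bound 3/13 is < 1 and informative.)

P[X ≥ 26] ≤ 3/13 ≈ 0.230769.


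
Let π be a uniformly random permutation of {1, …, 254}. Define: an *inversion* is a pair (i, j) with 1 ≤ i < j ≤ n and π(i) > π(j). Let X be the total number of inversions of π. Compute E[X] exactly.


Write X = Σ X_I over the C(254, 2) = 32131 pairs i < j, with X_I the indicator of one inversion.
There are 32131 indicators.
For each fixed pair i < j, the values π(i) and π(j) are two distinct elements of {1, …, 254} in uniformly random order; by symmetry P[π(i) > π(j)] = 1/2.
By linearity: E[X] = 32131 · (1/2) = C(254, 2) · (1/2) = 32131/2 = 32131/2 ≈ 16065.500.

E[X] = 32131/2 = 16065.500.


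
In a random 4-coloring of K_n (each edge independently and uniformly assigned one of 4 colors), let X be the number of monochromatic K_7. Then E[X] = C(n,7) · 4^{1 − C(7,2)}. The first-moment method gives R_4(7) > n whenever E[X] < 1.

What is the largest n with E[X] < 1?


We need C(n, 7) · 4^{1 − 21} < 1, i.e. C(n, 7) < 4^{21 − 1} = 1099511627776.
Check values of n near the boundary:
  n = 177: C(177, 7) = 957664425960; 957664425960 < 1099511627776? YES
  n = 178: C(178, 7) = 996867063280; 996867063280 < 1099511627776? YES
  n = 179: C(179, 7) = 1037437234460; 1037437234460 < 1099511627776? YES
  n = 180: C(180, 7) = 1079414463600; 1079414463600 < 1099511627776? YES
  n = 181: C(181, 7) = 1122839183400; 1122839183400 < 1099511627776? NO
  n = 182: C(182, 7) = 1167752750736; 1167752750736 < 1099511627776? NO
  n = 183: C(183, 7) = 1214197462413; 1214197462413 < 1099511627776? NO
The largest n with C(n, 7) < 1099511627776 is n = 180 (where E[X] = 67463403975/68719476736 ≈ 0.982). Hence R_4(7) > 180, i.e. R_4(7) ≥ 181.

Largest n = 180; hence R_4(7) > 180.
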